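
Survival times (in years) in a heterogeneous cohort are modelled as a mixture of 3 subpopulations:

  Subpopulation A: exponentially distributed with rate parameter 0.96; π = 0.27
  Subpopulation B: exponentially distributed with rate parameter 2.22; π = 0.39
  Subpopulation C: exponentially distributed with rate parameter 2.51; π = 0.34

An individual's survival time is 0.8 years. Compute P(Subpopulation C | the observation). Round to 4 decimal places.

0.3004

By Bayes' theorem, P(k | x) = π_k f_k(x) / Σ_j π_j f_j(x).
Exponential densities:
  L_A = 0.96·e^(−0.96·0.8) = 0.96·e^(−0.7680) = 0.445382
  L_B = 2.22·e^(−2.22·0.8) = 2.22·e^(−1.7760) = 0.375877
  L_C = 2.51·e^(−2.51·0.8) = 2.51·e^(−2.0080) = 0.336985
Unnormalised posteriors:
  π_A·L_A = 0.27 × 0.445382 = 0.120253
  π_B·L_B = 0.39 × 0.375877 = 0.146592
  π_C·L_C = 0.34 × 0.336985 = 0.114575
Marginal: 0.120253 + 0.146592 + 0.114575 = 0.38142
So the posterior for Subpopulation C is 0.114575 / 0.38142 ≈ 0.3004.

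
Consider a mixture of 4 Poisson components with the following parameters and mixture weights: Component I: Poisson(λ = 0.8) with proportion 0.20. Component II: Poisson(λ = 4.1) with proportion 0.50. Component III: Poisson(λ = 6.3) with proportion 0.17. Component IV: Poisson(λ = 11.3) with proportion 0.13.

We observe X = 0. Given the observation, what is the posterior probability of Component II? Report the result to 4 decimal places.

0.0842

By Bayes' theorem, P(k | x) = w_k f_k(x) / Σ_j w_j f_j(x).
Evaluate each component's likelihood at the observed value:
  f_I = 0.449329
  f_II = 0.0165727
  f_III = 0.0018363
  f_IV = 1.23729e-05
Multiply by the mixture weights:
  w_I·f_I = 0.20 × 0.449329 = 0.0898658
  w_II·f_II = 0.50 × 0.0165727 = 0.00828634
  w_III·f_III = 0.17 × 0.0018363 = 0.000312172
  w_IV·f_IV = 0.13 × 1.23729e-05 = 1.60848e-06
Denominator: 0.0898658 + 0.00828634 + 0.000312172 + 1.60848e-06 = 0.0984659
P(Component II | 0) ≈ 0.0842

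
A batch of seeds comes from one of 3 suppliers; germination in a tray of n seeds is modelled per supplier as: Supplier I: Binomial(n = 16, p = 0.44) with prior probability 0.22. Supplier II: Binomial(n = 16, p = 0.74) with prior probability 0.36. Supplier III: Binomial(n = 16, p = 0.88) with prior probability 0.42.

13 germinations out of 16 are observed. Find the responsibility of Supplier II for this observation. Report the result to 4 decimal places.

The responsibility of component k is w_k f_k(x) divided by Σ_j w_j f_j(x).
Component likelihoods at x = 13 germinations out of 16:
  L_I = C(16,13)·0.44^13·0.56^3 = 560·2.31678e-05·0.175616 = 0.00227844
  L_II = C(16,13)·0.74^13·0.26^3 = 560·0.0199532·0.017576 = 0.19639
  L_III = C(16,13)·0.88^13·0.12^3 = 560·0.189791·0.001728 = 0.183657
Multiply by the mixture weights:
  w_I·L_I = 0.22 × 0.00227844 = 0.000501256
  w_II·L_II = 0.36 × 0.19639 = 0.0707006
  w_III·L_III = 0.42 × 0.183657 = 0.0771358
Normaliser: 0.000501256 + 0.0707006 + 0.0771358 = 0.148338
P(Supplier II | the observation) = 0.0707006 / 0.148338 ≈ 0.4766

0.4766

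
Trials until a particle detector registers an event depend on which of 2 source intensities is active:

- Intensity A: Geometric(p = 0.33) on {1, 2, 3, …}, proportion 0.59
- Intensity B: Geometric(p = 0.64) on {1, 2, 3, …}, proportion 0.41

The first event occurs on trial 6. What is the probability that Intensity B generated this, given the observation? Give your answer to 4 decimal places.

Posterior ∝ prior × likelihood, so P(k | x) ∝ π_k f_k(x); normalise over all components.
Component likelihoods at x = 6:
  p_A = 0.0445541
  p_B = 0.00386984
Multiply by the mixture weights:
  π_A·p_A = 0.59 × 0.0445541 = 0.0262869
  π_B·p_B = 0.41 × 0.00386984 = 0.00158663
Evidence: 0.0262869 + 0.00158663 = 0.0278736
So the posterior for Intensity B is 0.00158663 / 0.0278736 ≈ 0.0569.

0.0569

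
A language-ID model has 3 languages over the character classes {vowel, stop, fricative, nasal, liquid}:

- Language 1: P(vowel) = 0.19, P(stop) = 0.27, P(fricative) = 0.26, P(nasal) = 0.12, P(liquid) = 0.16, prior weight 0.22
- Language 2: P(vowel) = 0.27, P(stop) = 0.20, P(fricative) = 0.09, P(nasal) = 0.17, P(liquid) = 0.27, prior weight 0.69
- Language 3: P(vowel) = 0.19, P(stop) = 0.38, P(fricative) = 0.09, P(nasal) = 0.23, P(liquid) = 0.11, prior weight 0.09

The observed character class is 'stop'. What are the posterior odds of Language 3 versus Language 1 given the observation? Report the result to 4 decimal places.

0.5758

The posterior odds equal the prior odds times the likelihood ratio: (P(Z=i)/P(Z=j))·(f_i(x)/f_j(x)).
Categorical probabilities:
  p_1 = P(stop | comp) = 0.27
  p_2 = P(stop | comp) = 0.20
  p_3 = P(stop | comp) = 0.38
Odds = (0.09/0.22) × (0.38/0.27) = 0.409091 × 1.40741 ≈ 0.5758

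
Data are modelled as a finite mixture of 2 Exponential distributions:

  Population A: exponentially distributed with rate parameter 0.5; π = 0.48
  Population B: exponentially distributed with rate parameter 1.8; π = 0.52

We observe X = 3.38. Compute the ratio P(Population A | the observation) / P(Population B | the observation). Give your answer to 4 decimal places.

20.7599

Posterior odds = (P(Z=i) f_i(x)) / (P(Z=j) f_j(x)); the normalising sum cancels.
Component likelihoods at x = 3.38:
  p_A = 0.5·e^(−0.5·3.38) = 0.5·e^(−1.6900) = 0.0922598
  p_B = 1.8·e^(−1.8·3.38) = 1.8·e^(−6.0840) = 0.00410228
Odds = (0.48/0.52) × (0.0922598/0.00410228) = 0.923077 × 22.4899 ≈ 20.7599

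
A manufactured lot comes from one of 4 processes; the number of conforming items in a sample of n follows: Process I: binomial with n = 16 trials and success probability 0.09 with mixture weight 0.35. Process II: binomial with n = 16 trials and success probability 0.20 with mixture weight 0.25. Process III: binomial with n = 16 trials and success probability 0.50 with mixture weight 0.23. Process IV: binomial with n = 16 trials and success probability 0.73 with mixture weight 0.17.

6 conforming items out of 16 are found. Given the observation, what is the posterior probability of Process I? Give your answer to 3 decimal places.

0.014

The responsibility of component k is w_k f_k(x) divided by Σ_j w_j f_j(x).
Binomial probabilities:
  L_I = 0.00165727
  L_II = 0.0550306
  L_III = 0.122192
  L_IV = 0.00249516
Unnormalised posteriors:
  w_I·L_I = 0.35 × 0.00165727 = 0.000580044
  w_II·L_II = 0.25 × 0.0550306 = 0.0137576
  w_III·L_III = 0.23 × 0.122192 = 0.0281042
  w_IV·L_IV = 0.17 × 0.00249516 = 0.000424178
Denominator: 0.000580044 + 0.0137576 + 0.0281042 + 0.000424178 = 0.0428661
P(Process I | the observation) = 0.000580044 / 0.0428661 ≈ 0.014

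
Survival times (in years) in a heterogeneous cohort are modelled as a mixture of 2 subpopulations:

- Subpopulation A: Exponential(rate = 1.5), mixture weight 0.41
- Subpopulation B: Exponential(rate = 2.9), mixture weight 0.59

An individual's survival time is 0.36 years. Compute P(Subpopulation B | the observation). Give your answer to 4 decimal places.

0.6270

Apply Bayes' rule: the posterior for each component is proportional to its prior times its likelihood at x.
Component likelihoods at x = 0.36 years:
  f_A = 0.874122
  f_B = 1.02093
Prior × likelihood for each component:
  π_A·f_A = 0.41 × 0.874122 = 0.35839
  π_B·f_B = 0.59 × 1.02093 = 0.602347
Sum: 0.35839 + 0.602347 = 0.960737
So the posterior for Subpopulation B is 0.602347 / 0.960737 ≈ 0.6270.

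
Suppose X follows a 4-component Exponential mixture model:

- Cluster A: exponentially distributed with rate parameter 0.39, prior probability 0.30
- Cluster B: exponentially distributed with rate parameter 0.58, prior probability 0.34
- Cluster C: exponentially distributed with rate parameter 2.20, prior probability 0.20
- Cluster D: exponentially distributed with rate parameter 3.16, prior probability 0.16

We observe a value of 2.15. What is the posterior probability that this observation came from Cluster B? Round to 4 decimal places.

0.5073

Apply Bayes' rule: the posterior for each component is proportional to its prior times its likelihood at x.
Evaluate each component's likelihood at the observed value:
  f_A = 0.16862
  f_B = 0.166672
  f_C = 0.0194182
  f_D = 0.00354071
Weight by the priors:
  π_A·f_A = 0.30 × 0.16862 = 0.050586
  π_B·f_B = 0.34 × 0.166672 = 0.0566685
  π_C·f_C = 0.20 × 0.0194182 = 0.00388365
  π_D·f_D = 0.16 × 0.00354071 = 0.000566514
Normaliser: 0.050586 + 0.0566685 + 0.00388365 + 0.000566514 = 0.111705
Responsibility of Cluster B: 0.0566685 / 0.111705 ≈ 0.5073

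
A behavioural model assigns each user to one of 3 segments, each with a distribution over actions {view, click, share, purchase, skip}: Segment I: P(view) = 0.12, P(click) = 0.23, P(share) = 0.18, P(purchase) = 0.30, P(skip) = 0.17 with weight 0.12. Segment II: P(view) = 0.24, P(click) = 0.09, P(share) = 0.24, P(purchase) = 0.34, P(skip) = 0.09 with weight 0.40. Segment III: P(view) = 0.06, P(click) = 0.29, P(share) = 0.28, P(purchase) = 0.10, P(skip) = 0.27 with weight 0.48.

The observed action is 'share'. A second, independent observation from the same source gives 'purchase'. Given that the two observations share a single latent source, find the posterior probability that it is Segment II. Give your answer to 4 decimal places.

0.6210

The responsibility of component k is π_k f_k(x) divided by Σ_j π_j f_j(x).
Since both observations come from the same component, the likelihood for component k is f_k(x₁)·f_k(x₂).
  f_I = [P(share | comp) = 0.18] × [0.3] = 0.054
  f_II = [P(share | comp) = 0.24] × [0.34] = 0.0816
  f_III = [P(share | comp) = 0.28] × [0.1] = 0.028
Prior × likelihood for each component:
  π_I·f_I = 0.12 × 0.054 = 0.00648
  π_II·f_II = 0.40 × 0.0816 = 0.03264
  π_III·f_III = 0.48 × 0.028 = 0.01344
Evidence: 0.00648 + 0.03264 + 0.01344 = 0.05256
P(Segment II | x) ≈ 0.6210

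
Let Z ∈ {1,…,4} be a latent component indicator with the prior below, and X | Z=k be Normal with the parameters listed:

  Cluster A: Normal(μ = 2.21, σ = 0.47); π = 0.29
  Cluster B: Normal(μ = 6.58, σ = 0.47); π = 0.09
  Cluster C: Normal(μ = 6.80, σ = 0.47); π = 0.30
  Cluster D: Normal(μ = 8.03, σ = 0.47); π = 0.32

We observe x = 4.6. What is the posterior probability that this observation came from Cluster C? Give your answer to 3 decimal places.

0.283

Posterior ∝ prior × likelihood, so P(k | x) ∝ P(Z=k) f_k(x); normalise over all components.
Normal densities:
  L_A = (1/(0.47·√(2π)))·exp(−(4.6−2.21)²/(2·0.47²)) = 0.848813·exp(-12.92915) = 2.05945e-06
  L_B = (1/(0.47·√(2π)))·exp(−(4.6−6.58)²/(2·0.47²)) = 0.848813·exp(-8.87370) = 0.000118854
  L_C = (1/(0.47·√(2π)))·exp(−(4.6−6.80)²/(2·0.47²)) = 0.848813·exp(-10.95518) = 1.48264e-05
  L_D = (1/(0.47·√(2π)))·exp(−(4.6−8.03)²/(2·0.47²)) = 0.848813·exp(-26.62947) = 2.31089e-12
Multiply by the mixture weights:
  P(Z=A)·L_A = 0.29 × 2.05945e-06 = 5.97242e-07
  P(Z=B)·L_B = 0.09 × 0.000118854 = 1.06969e-05
  P(Z=C)·L_C = 0.30 × 1.48264e-05 = 4.44793e-06
  P(Z=D)·L_D = 0.32 × 2.31089e-12 = 7.39486e-13
Normaliser: 5.97242e-07 + 1.06969e-05 + 4.44793e-06 + 7.39486e-13 = 1.5742e-05
P(Cluster C | x) ≈ 0.283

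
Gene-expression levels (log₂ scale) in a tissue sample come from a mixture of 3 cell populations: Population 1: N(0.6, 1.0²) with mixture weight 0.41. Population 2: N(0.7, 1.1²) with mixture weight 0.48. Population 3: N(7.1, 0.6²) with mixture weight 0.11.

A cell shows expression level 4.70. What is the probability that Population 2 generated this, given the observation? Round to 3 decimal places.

0.793

P(component k | x) = w_k·f_k(x) / marginal(x), where marginal(x) = Σ_j w_j·f_j(x).
Normal densities:
  p_1 = 8.92617e-05
  p_2 = 0.000487696
  p_3 = 0.00022305
Prior × likelihood for each component:
  w_1·p_1 = 0.41 × 8.92617e-05 = 3.65973e-05
  w_2·p_2 = 0.48 × 0.000487696 = 0.000234094
  w_3·p_3 = 0.11 × 0.00022305 = 2.45355e-05
Evidence: 3.65973e-05 + 0.000234094 + 2.45355e-05 = 0.000295227
P(Population 2 | x) ≈ 0.793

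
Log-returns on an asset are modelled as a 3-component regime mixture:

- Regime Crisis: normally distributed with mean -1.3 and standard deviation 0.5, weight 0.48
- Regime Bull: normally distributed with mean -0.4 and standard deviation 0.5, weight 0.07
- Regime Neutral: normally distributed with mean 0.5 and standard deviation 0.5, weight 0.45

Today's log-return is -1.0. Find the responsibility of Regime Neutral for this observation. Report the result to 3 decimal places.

0.011

P(component k | x) = P(Z=k)·f_k(x) / marginal(x), where marginal(x) = Σ_j P(Z=j)·f_j(x).
Normal densities:
  p_Crisis = 0.666449
  p_Bull = 0.388372
  p_Neutral = 0.0088637
Weight by the priors:
  P(Z=Crisis)·p_Crisis = 0.48 × 0.666449 = 0.319896
  P(Z=Bull)·p_Bull = 0.07 × 0.388372 = 0.027186
  P(Z=Neutral)·p_Neutral = 0.45 × 0.0088637 = 0.00398866
Denominator: 0.319896 + 0.027186 + 0.00398866 = 0.35107
Responsibility of Regime Neutral: 0.00398866 / 0.35107 ≈ 0.011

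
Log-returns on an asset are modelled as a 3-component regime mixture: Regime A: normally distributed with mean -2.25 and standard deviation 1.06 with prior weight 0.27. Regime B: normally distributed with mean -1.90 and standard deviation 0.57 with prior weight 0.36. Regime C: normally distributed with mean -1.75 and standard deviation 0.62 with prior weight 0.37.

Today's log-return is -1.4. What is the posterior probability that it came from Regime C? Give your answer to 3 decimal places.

0.453

Apply Bayes' rule: the posterior for each component is proportional to its prior times its likelihood at x.
Evaluate each component's likelihood at the observed value:
  p_A = 0.272881
  p_B = 0.476373
  p_C = 0.548679
Multiply by the mixture weights:
  w_A·p_A = 0.27 × 0.272881 = 0.0736779
  w_B·p_B = 0.36 × 0.476373 = 0.171494
  w_C·p_C = 0.37 × 0.548679 = 0.203011
Sum: 0.0736779 + 0.171494 + 0.203011 = 0.448184
Responsibility of Regime C: 0.203011 / 0.448184 ≈ 0.453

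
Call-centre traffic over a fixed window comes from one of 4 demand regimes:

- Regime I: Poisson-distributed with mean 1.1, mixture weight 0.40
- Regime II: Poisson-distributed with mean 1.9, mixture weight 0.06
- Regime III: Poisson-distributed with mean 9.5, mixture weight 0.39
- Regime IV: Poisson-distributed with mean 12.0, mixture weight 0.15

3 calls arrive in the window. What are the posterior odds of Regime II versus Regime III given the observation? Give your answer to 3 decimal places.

2.459

Posterior odds = (w_i f_i(x)) / (w_j f_j(x)); the normalising sum cancels.
Component likelihoods at x = 3 calls:
  f_I = e^(−1.1)·1.1^3/3! = 0.0738419
  f_II = e^(−1.9)·1.9^3/3! = 0.170982
  f_III = e^(−9.5)·9.5^3/3! = 0.010696
  f_IV = e^(−12.0)·12.0^3/3! = 0.00176953
Posterior odds = (w_II·f_II) / (w_III·f_III) = (0.06·0.170982) / (0.39·0.010696) = 0.0102589 / 0.00417145 ≈ 2.459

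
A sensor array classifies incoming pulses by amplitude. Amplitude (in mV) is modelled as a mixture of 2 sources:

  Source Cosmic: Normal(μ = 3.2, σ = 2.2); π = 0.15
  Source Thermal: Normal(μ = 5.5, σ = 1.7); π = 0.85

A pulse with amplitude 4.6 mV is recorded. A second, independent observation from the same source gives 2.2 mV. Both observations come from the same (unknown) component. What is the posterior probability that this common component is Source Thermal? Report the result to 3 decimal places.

0.630

By Bayes' theorem, P(k | x) = P(Z=k) f_k(x) / Σ_j P(Z=j) f_j(x).
Since both observations come from the same component, the likelihood for component k is f_k(x₁)·f_k(x₂).
  f_Cosmic = [0.148099] × [0.163539] = 0.02422
  f_Thermal = [0.203986] × [0.0356627] = 0.00727468
Prior × likelihood for each component:
  P(Z=Cosmic)·f_Cosmic = 0.15 × 0.02422 = 0.003633
  P(Z=Thermal)·f_Thermal = 0.85 × 0.00727468 = 0.00618348
Sum: 0.003633 + 0.00618348 = 0.00981648
Responsibility of Source Thermal: 0.00618348 / 0.00981648 ≈ 0.630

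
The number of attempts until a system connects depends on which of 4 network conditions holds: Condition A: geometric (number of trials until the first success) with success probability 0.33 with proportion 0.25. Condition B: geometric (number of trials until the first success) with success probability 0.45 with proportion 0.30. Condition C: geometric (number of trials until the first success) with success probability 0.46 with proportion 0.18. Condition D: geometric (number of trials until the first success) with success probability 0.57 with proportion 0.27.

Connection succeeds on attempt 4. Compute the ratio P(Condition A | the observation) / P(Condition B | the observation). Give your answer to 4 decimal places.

1.1047

Since P(k|x) ∝ P(Z=k) f_k(x), the posterior odds are P(Z=i) f_i(x) / (P(Z=j) f_j(x)).
Geometric probabilities:
  f_A = 0.0992518
  f_B = 0.0748688
  f_C = 0.0724334
  f_D = 0.045319
0.0248129 / 0.0224606 ≈ 1.1047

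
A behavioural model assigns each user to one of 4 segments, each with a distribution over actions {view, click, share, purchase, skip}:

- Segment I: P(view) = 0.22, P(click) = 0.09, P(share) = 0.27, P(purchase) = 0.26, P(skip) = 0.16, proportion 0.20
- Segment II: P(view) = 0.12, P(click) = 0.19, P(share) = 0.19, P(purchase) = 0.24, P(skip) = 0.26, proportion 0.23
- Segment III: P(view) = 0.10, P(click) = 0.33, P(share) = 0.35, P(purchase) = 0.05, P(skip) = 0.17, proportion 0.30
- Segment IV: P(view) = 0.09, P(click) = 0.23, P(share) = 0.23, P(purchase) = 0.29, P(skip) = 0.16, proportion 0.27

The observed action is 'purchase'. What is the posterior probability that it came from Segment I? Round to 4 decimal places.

By Bayes' theorem, P(k | x) = w_k f_k(x) / Σ_j w_j f_j(x).
Categorical probabilities:
  p_I = P(purchase | comp) = 0.26
  p_II = P(purchase | comp) = 0.24
  p_III = P(purchase | comp) = 0.05
  p_IV = P(purchase | comp) = 0.29
Multiply by the mixture weights:
  w_I·p_I = 0.20 × 0.26 = 0.052
  w_II·p_II = 0.23 × 0.24 = 0.0552
  w_III·p_III = 0.30 × 0.05 = 0.015
  w_IV·p_IV = 0.27 × 0.29 = 0.0783
Normaliser: 0.052 + 0.0552 + 0.015 + 0.0783 = 0.2005
Responsibility of Segment I: 0.052 / 0.2005 ≈ 0.2594

0.2594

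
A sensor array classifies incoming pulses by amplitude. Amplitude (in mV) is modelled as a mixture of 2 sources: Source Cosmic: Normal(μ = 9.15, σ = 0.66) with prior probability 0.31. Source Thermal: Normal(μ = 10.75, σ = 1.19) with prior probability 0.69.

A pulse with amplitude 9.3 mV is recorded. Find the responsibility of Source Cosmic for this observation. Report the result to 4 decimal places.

0.6238

P(component k | x) = P(Z=k)·f_k(x) / marginal(x), where marginal(x) = Σ_j P(Z=j)·f_j(x).
Component likelihoods at x = 9.3 mV:
  p_Cosmic = (1/(0.66·√(2π)))·exp(−(9.3−9.15)²/(2·0.66²)) = 0.604458·exp(-0.02583) = 0.589047
  p_Thermal = (1/(1.19·√(2π)))·exp(−(9.3−10.75)²/(2·1.19²)) = 0.335246·exp(-0.74236) = 0.159574
Multiply by the mixture weights:
  P(Z=Cosmic)·p_Cosmic = 0.31 × 0.589047 = 0.182605
  P(Z=Thermal)·p_Thermal = 0.69 × 0.159574 = 0.110106
Normaliser: 0.182605 + 0.110106 = 0.292711
P(Source Cosmic | the observation) ≈ 0.6238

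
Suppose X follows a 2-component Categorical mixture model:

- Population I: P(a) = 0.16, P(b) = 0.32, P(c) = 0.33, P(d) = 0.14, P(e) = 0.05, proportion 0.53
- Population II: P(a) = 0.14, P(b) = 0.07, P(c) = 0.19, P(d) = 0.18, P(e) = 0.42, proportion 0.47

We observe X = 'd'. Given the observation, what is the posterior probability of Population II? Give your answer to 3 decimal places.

0.533

By Bayes' theorem, P(k | x) = w_k f_k(x) / Σ_j w_j f_j(x).
Evaluate each component's likelihood at the observed value:
  f_I = 0.14
  f_II = 0.18
Weight by the priors:
  w_I·f_I = 0.53 × 0.14 = 0.0742
  w_II·f_II = 0.47 × 0.18 = 0.0846
Normaliser: 0.0742 + 0.0846 = 0.1588
P(Population II | data) ≈ 0.533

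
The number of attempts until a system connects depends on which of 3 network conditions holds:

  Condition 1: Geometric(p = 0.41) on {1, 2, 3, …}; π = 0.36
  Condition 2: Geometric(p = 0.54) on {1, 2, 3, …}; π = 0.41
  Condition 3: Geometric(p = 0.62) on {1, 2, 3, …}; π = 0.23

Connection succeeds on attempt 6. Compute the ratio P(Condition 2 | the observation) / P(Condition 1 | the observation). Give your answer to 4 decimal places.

0.4321

Since P(k|x) ∝ P(Z=k) f_k(x), the posterior odds are P(Z=i) f_i(x) / (P(Z=j) f_j(x)).
Geometric probabilities:
  p_1 = 0.0293119
  p_2 = 0.011122
  p_3 = 0.00491258
0.00456002 / 0.0105523 ≈ 0.4321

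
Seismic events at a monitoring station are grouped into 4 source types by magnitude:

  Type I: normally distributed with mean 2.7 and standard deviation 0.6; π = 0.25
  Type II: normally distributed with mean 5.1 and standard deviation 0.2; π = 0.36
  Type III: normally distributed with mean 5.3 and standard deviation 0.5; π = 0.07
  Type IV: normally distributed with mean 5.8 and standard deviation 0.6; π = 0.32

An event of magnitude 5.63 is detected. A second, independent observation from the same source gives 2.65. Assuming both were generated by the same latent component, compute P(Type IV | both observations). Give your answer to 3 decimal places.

The responsibility of component k is w_k f_k(x) divided by Σ_j w_j f_j(x).
Since both observations come from the same component, the likelihood for component k is f_k(x₁)·f_k(x₂).
  p_I = [(1/(0.6·√(2π)))·exp(−(5.63−2.7)²/(2·0.6²)) = 0.664904·exp(-11.92347) = 4.41022e-06] × [0.662599] = 2.92221e-06
  p_II = [(1/(0.2·√(2π)))·exp(−(5.63−5.1)²/(2·0.2²)) = 1.994711·exp(-3.51125) = 0.0595612] × [5.17872e-33] = 3.08451e-34
  p_III = [(1/(0.5·√(2π)))·exp(−(5.63−5.3)²/(2·0.5²)) = 0.797885·exp(-0.21780) = 0.641728] × [6.3427e-07] = 4.07028e-07
  p_IV = [(1/(0.6·√(2π)))·exp(−(5.63−5.8)²/(2·0.6²)) = 0.664904·exp(-0.04014) = 0.638744] × [6.88078e-07] = 4.39506e-07
Prior × likelihood for each component:
  w_I·p_I = 0.25 × 2.92221e-06 = 7.30553e-07
  w_II·p_II = 0.36 × 3.08451e-34 = 1.11042e-34
  w_III·p_III = 0.07 × 4.07028e-07 = 2.8492e-08
  w_IV·p_IV = 0.32 × 4.39506e-07 = 1.40642e-07
Normaliser: 7.30553e-07 + 1.11042e-34 + 2.8492e-08 + 1.40642e-07 = 8.99686e-07
P(Type IV | data) = 1.40642e-07 / 8.99686e-07 ≈ 0.156

0.156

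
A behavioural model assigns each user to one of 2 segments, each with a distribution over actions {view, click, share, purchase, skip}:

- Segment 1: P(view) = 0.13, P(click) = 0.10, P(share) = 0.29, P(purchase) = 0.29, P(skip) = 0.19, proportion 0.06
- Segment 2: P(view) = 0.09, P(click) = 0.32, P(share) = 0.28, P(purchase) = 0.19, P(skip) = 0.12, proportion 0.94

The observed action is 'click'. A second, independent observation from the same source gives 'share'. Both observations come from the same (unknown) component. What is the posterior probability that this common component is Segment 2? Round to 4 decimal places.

0.9798

Apply Bayes' rule: the posterior for each component is proportional to its prior times its likelihood at x.
Since both observations come from the same component, the likelihood for component k is f_k(x₁)·f_k(x₂).
  L_1 = [P(click | comp) = 0.10] × [0.29] = 0.029
  L_2 = [P(click | comp) = 0.32] × [0.28] = 0.0896
Weight by the priors:
  P(Z=1)·L_1 = 0.06 × 0.029 = 0.00174
  P(Z=2)·L_2 = 0.94 × 0.0896 = 0.084224
Marginal: 0.00174 + 0.084224 = 0.085964
Responsibility of Segment 2: 0.084224 / 0.085964 ≈ 0.9798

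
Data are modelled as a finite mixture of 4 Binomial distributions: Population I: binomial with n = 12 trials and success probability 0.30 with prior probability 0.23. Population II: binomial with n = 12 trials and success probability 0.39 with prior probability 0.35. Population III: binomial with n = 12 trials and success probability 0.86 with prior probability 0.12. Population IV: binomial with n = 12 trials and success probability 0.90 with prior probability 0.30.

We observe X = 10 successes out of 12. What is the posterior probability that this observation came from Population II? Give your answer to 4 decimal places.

Apply Bayes' rule: the posterior for each component is proportional to its prior times its likelihood at x.
Binomial probabilities:
  p_I = 0.000190964
  p_II = 0.00199917
  p_III = 0.286276
  p_IV = 0.230128
Multiply by the mixture weights:
  π_I·p_I = 0.23 × 0.000190964 = 4.39218e-05
  π_II·p_II = 0.35 × 0.00199917 = 0.000699709
  π_III·p_III = 0.12 × 0.286276 = 0.0343531
  π_IV·p_IV = 0.30 × 0.230128 = 0.0690383
Evidence: 4.39218e-05 + 0.000699709 + 0.0343531 + 0.0690383 = 0.104135
So the posterior for Population II is 0.000699709 / 0.104135 ≈ 0.0067.

0.0067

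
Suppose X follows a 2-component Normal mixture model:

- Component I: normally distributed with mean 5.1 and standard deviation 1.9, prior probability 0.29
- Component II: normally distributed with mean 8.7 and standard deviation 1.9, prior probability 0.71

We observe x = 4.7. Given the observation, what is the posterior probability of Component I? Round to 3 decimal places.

0.786

P(component k | x) = w_k·f_k(x) / marginal(x), where marginal(x) = Σ_j w_j·f_j(x).
Normal densities:
  L_I = (1/(1.9·√(2π)))·exp(−(4.7−5.1)²/(2·1.9²)) = 0.209970·exp(-0.02216) = 0.205368
  L_II = (1/(1.9·√(2π)))·exp(−(4.7−8.7)²/(2·1.9²)) = 0.209970·exp(-2.21607) = 0.0228945
Prior × likelihood for each component:
  w_I·L_I = 0.29 × 0.205368 = 0.0595566
  w_II·L_II = 0.71 × 0.0228945 = 0.0162551
Normaliser: 0.0595566 + 0.0162551 = 0.0758117
P(Component I | x) ≈ 0.786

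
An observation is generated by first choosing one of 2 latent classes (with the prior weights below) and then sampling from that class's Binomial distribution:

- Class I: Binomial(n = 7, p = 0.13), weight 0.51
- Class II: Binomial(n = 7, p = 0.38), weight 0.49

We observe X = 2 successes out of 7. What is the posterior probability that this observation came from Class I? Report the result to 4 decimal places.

The responsibility of component k is P(Z=k) f_k(x) divided by Σ_j P(Z=j) f_j(x).
Component likelihoods at x = 2 successes out of 7:
  f_I = C(7,2)·0.13^2·0.87^5 = 21·0.0169·0.498421 = 0.17689
  f_II = C(7,2)·0.38^2·0.62^5 = 21·0.1444·0.0916133 = 0.277808
Weight by the priors:
  P(Z=I)·f_I = 0.51 × 0.17689 = 0.0902137
  P(Z=II)·f_II = 0.49 × 0.277808 = 0.136126
Sum: 0.0902137 + 0.136126 = 0.22634
P(Class I | the observation) ≈ 0.3986

0.3986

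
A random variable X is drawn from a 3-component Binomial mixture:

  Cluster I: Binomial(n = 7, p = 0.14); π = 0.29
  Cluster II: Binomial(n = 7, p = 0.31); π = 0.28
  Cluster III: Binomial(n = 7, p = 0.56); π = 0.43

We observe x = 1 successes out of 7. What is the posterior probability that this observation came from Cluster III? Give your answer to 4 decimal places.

Apply Bayes' rule: the posterior for each component is proportional to its prior times its likelihood at x.
Evaluate each component's likelihood at the observed value:
  p_I = C(7,1)·0.14^1·0.86^6 = 7·0.14·0.404567 = 0.396476
  p_II = C(7,1)·0.31^1·0.69^6 = 7·0.31·0.107918 = 0.234182
  p_III = C(7,1)·0.56^1·0.44^6 = 7·0.56·0.00725631 = 0.0284448
Prior × likelihood for each component:
  P(Z=I)·p_I = 0.29 × 0.396476 = 0.114978
  P(Z=II)·p_II = 0.28 × 0.234182 = 0.0655711
  P(Z=III)·p_III = 0.43 × 0.0284448 = 0.0122312
Normaliser: 0.114978 + 0.0655711 + 0.0122312 = 0.19278
Responsibility of Cluster III: 0.0122312 / 0.19278 ≈ 0.0634

0.0634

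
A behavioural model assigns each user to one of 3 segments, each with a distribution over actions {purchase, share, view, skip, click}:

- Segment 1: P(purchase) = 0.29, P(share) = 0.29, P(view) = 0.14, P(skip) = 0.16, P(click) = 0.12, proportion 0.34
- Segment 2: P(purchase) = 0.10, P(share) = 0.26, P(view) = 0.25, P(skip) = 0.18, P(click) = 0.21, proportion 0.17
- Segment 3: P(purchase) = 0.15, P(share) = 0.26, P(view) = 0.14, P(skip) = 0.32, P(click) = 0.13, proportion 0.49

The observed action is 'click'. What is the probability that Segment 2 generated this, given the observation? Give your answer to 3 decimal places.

P(component k | x) = P(Z=k)·f_k(x) / marginal(x), where marginal(x) = Σ_j P(Z=j)·f_j(x).
Categorical probabilities:
  p_1 = P(click | comp) = 0.12
  p_2 = P(click | comp) = 0.21
  p_3 = P(click | comp) = 0.13
Prior × likelihood for each component:
  P(Z=1)·p_1 = 0.34 × 0.12 = 0.0408
  P(Z=2)·p_2 = 0.17 × 0.21 = 0.0357
  P(Z=3)·p_3 = 0.49 × 0.13 = 0.0637
Marginal: 0.0408 + 0.0357 + 0.0637 = 0.1402
So the posterior for Segment 2 is 0.0357 / 0.1402 ≈ 0.255.

0.255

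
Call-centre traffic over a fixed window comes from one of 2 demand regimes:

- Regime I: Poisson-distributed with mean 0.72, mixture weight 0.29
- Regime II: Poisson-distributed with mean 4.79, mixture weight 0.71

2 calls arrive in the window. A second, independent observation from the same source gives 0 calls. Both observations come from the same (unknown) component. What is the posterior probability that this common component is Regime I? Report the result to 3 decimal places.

By Bayes' theorem, P(k | x) = w_k f_k(x) / Σ_j w_j f_j(x).
Since both observations come from the same component, the likelihood for component k is f_k(x₁)·f_k(x₂).
  L_I = [e^(−0.72)·0.72^2/2! = 0.126166] × [0.486752] = 0.0614117
  L_II = [e^(−4.79)·4.79^2/2! = 0.0953609] × [0.00831246] = 0.000792684
Unnormalised posteriors:
  w_I·L_I = 0.29 × 0.0614117 = 0.0178094
  w_II·L_II = 0.71 × 0.000792684 = 0.000562805
Marginal: 0.0178094 + 0.000562805 = 0.0183722
Responsibility of Regime I: 0.0178094 / 0.0183722 ≈ 0.969

0.969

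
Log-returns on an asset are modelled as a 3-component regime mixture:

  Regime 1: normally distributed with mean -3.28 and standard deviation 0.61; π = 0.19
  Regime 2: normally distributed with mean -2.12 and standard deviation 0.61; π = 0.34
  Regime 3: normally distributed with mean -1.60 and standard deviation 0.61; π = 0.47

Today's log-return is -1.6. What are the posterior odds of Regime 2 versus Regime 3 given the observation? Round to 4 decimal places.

Posterior odds = (w_i f_i(x)) / (w_j f_j(x)); the normalising sum cancels.
Normal densities:
  f_1 = (1/(0.61·√(2π)))·exp(−(-1.6−-3.28)²/(2·0.61²)) = 0.654004·exp(-3.79253) = 0.0147403
  f_2 = (1/(0.61·√(2π)))·exp(−(-1.6−-2.12)²/(2·0.61²)) = 0.654004·exp(-0.36334) = 0.45476
  f_3 = (1/(0.61·√(2π)))·exp(−(-1.6−-1.60)²/(2·0.61²)) = 0.654004·exp(-0.00000) = 0.654004
0.154618 / 0.307382 ≈ 0.5030

0.5030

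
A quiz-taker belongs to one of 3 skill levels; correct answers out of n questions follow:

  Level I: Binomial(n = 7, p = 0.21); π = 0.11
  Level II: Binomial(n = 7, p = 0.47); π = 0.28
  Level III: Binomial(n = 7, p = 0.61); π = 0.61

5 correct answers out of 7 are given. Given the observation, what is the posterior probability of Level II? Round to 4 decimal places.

Posterior ∝ prior × likelihood, so P(k | x) ∝ π_k f_k(x); normalise over all components.
Binomial probabilities:
  p_I = 0.00535266
  p_II = 0.135288
  p_III = 0.269773
Unnormalised posteriors:
  π_I·p_I = 0.11 × 0.00535266 = 0.000588793
  π_II·p_II = 0.28 × 0.135288 = 0.0378807
  π_III·p_III = 0.61 × 0.269773 = 0.164561
Normaliser: 0.000588793 + 0.0378807 + 0.164561 = 0.203031
P(Level II | data) = 0.0378807 / 0.203031 ≈ 0.1866

0.1866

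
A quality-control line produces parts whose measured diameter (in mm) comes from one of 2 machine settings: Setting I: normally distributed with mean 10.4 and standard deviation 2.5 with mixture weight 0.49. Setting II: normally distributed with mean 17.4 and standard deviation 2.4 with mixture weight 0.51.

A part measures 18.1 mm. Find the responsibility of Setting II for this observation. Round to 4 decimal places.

0.9917

P(component k | x) = π_k·f_k(x) / marginal(x), where marginal(x) = Σ_j π_j·f_j(x).
Evaluate each component's likelihood at the observed value:
  p_I = 0.00139003
  p_II = 0.159304
Unnormalised posteriors:
  π_I·p_I = 0.49 × 0.00139003 = 0.000681115
  π_II·p_II = 0.51 × 0.159304 = 0.081245
Evidence: 0.000681115 + 0.081245 = 0.0819261
So the posterior for Setting II is 0.081245 / 0.0819261 ≈ 0.9917.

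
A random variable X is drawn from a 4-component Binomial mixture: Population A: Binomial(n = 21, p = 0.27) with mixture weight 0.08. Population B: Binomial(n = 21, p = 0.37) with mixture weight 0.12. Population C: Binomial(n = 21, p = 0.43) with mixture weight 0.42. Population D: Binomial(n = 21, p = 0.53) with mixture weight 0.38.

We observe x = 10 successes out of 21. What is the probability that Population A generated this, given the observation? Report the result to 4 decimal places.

0.0132

Apply Bayes' rule: the posterior for each component is proportional to its prior times its likelihood at x.
Binomial probabilities:
  p_A = 0.0227832
  p_B = 0.105242
  p_C = 0.157302
  p_D = 0.152497
Weight by the priors:
  π_A·p_A = 0.08 × 0.0227832 = 0.00182265
  π_B·p_B = 0.12 × 0.105242 = 0.012629
  π_C·p_C = 0.42 × 0.157302 = 0.0660667
  π_D·p_D = 0.38 × 0.152497 = 0.0579487
Evidence: 0.00182265 + 0.012629 + 0.0660667 + 0.0579487 = 0.138467
Responsibility of Population A: 0.00182265 / 0.138467 ≈ 0.0132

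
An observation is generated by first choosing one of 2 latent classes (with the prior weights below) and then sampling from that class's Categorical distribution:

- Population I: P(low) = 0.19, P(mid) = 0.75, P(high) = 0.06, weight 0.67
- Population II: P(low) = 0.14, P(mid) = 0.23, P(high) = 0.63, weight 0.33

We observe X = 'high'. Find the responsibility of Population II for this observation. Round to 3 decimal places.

Apply Bayes' rule: the posterior for each component is proportional to its prior times its likelihood at x.
Evaluate each component's likelihood at the observed value:
  f_I = P(high | comp) = 0.06
  f_II = P(high | comp) = 0.63
Unnormalised posteriors:
  π_I·f_I = 0.67 × 0.06 = 0.0402
  π_II·f_II = 0.33 × 0.63 = 0.2079
Marginal: 0.0402 + 0.2079 = 0.2481
So the posterior for Population II is 0.2079 / 0.2481 ≈ 0.838.

0.838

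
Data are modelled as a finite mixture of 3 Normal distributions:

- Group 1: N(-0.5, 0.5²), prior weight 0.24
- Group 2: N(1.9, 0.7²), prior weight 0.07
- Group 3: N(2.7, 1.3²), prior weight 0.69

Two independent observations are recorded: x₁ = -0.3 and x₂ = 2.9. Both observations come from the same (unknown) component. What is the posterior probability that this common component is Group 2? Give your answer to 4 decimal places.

P(component k | x) = π_k·f_k(x) / marginal(x), where marginal(x) = Σ_j π_j·f_j(x).
Since both observations come from the same component, the likelihood for component k is f_k(x₁)·f_k(x₂).
  p_1 = [0.73654] × [7.26192e-11] = 5.3487e-11
  p_2 = [0.00408253] × [0.205426] = 0.000838655
  p_3 = [0.0214073] × [0.303268] = 0.00649215
Weight by the priors:
  π_1·p_1 = 0.24 × 5.3487e-11 = 1.28369e-11
  π_2·p_2 = 0.07 × 0.000838655 = 5.87059e-05
  π_3·p_3 = 0.69 × 0.00649215 = 0.00447958
Sum: 1.28369e-11 + 5.87059e-05 + 0.00447958 = 0.00453829
P(Group 2 | data) = 5.87059e-05 / 0.00453829 ≈ 0.0129

0.0129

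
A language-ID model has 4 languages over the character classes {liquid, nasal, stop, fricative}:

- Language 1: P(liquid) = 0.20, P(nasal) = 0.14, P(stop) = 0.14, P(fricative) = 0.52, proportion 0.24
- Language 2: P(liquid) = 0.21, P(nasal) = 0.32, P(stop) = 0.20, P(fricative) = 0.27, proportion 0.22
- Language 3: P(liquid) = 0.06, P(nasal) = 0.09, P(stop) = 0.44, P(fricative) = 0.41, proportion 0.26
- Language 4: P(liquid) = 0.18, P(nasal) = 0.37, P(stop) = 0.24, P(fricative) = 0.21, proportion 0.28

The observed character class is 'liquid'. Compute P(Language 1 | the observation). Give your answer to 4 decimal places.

0.2996

The responsibility of component k is P(Z=k) f_k(x) divided by Σ_j P(Z=j) f_j(x).
Component likelihoods at x = 'liquid':
  p_1 = P(liquid | comp) = 0.20
  p_2 = P(liquid | comp) = 0.21
  p_3 = P(liquid | comp) = 0.06
  p_4 = P(liquid | comp) = 0.18
Weight by the priors:
  P(Z=1)·p_1 = 0.24 × 0.2 = 0.048
  P(Z=2)·p_2 = 0.22 × 0.21 = 0.0462
  P(Z=3)·p_3 = 0.26 × 0.06 = 0.0156
  P(Z=4)·p_4 = 0.28 × 0.18 = 0.0504
Evidence: 0.048 + 0.0462 + 0.0156 + 0.0504 = 0.1602
P(Language 1 | 'liquid') ≈ 0.2996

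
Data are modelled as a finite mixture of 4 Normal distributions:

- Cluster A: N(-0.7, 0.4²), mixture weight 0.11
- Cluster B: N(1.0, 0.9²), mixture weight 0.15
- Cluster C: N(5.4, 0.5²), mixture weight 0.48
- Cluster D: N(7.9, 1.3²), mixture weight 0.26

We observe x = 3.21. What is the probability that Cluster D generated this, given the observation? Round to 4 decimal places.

0.0349

Posterior ∝ prior × likelihood, so P(k | x) ∝ w_k f_k(x); normalise over all components.
Normal densities:
  p_A = 1.77949e-21
  p_B = 0.0217432
  p_C = 5.44629e-05
  p_D = 0.000457824
Prior × likelihood for each component:
  w_A·p_A = 0.11 × 1.77949e-21 = 1.95744e-22
  w_B·p_B = 0.15 × 0.0217432 = 0.00326148
  w_C·p_C = 0.48 × 5.44629e-05 = 2.61422e-05
  w_D·p_D = 0.26 × 0.000457824 = 0.000119034
Denominator: 1.95744e-22 + 0.00326148 + 2.61422e-05 + 0.000119034 = 0.00340666
P(Cluster D | 3.21) ≈ 0.0349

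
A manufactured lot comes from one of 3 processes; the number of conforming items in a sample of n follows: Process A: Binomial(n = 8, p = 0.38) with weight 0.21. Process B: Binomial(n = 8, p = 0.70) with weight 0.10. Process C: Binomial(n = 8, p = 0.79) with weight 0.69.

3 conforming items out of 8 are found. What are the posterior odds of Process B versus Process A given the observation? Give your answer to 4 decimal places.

Only the two components matter; the odds are (π_i f_i(x)) / (π_j f_j(x)).
Evaluate each component's likelihood at the observed value:
  L_A = C(8,3)·0.38^3·0.62^5 = 56·0.054872·0.0916133 = 0.281512
  L_B = C(8,3)·0.70^3·0.30^5 = 56·0.343·0.00243 = 0.0466754
  L_C = C(8,3)·0.79^3·0.21^5 = 56·0.493039·0.00040841 = 0.0112763
Odds = (0.10/0.21) × (0.0466754/0.281512) = 0.47619 × 0.165803 ≈ 0.0790

0.0790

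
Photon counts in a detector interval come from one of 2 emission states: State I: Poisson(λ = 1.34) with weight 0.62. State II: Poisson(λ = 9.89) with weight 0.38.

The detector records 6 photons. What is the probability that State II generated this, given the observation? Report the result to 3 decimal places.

0.950

P(component k | x) = π_k·f_k(x) / marginal(x), where marginal(x) = Σ_j π_j·f_j(x).
Component likelihoods at x = 6 photons:
  p_I = e^(−1.34)·1.34^6/6! = 0.00210543
  p_II = e^(−9.89)·9.89^6/6! = 0.0658677
Weight by the priors:
  π_I·p_I = 0.62 × 0.00210543 = 0.00130537
  π_II·p_II = 0.38 × 0.0658677 = 0.0250297
Denominator: 0.00130537 + 0.0250297 = 0.0263351
P(State II | 6 photons) = 0.0250297 / 0.0263351 ≈ 0.950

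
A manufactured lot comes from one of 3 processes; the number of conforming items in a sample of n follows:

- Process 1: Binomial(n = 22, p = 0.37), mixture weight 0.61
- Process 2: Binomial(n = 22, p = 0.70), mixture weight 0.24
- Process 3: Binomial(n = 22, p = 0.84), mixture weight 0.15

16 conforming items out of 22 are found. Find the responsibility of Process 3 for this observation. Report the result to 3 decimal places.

0.209

Apply Bayes' rule: the posterior for each component is proportional to its prior times its likelihood at x.
Binomial probabilities:
  p_1 = 0.000575553
  p_2 = 0.180763
  p_3 = 0.0769136
Prior × likelihood for each component:
  π_1·p_1 = 0.61 × 0.000575553 = 0.000351087
  π_2·p_2 = 0.24 × 0.180763 = 0.0433832
  π_3·p_3 = 0.15 × 0.0769136 = 0.011537
Normaliser: 0.000351087 + 0.0433832 + 0.011537 = 0.0552714
Responsibility of Process 3: 0.011537 / 0.0552714 ≈ 0.209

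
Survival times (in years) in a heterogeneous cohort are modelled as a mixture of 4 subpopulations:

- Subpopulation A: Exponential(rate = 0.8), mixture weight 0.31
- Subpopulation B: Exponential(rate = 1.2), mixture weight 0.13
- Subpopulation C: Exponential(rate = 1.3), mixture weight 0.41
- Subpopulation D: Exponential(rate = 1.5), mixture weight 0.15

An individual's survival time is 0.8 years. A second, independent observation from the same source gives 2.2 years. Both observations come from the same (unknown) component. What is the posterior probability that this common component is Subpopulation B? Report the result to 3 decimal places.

P(component k | x) = π_k·f_k(x) / marginal(x), where marginal(x) = Σ_j π_j·f_j(x).
Since both observations come from the same component, the likelihood for component k is f_k(x₁)·f_k(x₂).
  L_A = [0.421834] × [0.137636] = 0.0580595
  L_B = [0.459471] × [0.0856335] = 0.0393462
  L_C = [0.459491] × [0.0744494] = 0.0342088
  L_D = [0.451791] × [0.0553248] = 0.0249952
Multiply by the mixture weights:
  π_A·L_A = 0.31 × 0.0580595 = 0.0179984
  π_B·L_B = 0.13 × 0.0393462 = 0.005115
  π_C·L_C = 0.41 × 0.0342088 = 0.0140256
  π_D·L_D = 0.15 × 0.0249952 = 0.00374929
Marginal: 0.0179984 + 0.005115 + 0.0140256 + 0.00374929 = 0.0408883
So the posterior for Subpopulation B is 0.005115 / 0.0408883 ≈ 0.125.

0.125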